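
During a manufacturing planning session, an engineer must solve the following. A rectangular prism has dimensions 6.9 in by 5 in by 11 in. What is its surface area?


Shape: rectangular prism
l = 6.9 in, w = 5 in, h = 11 in
Formula: SA = 2(lw + lh + wh)
lw = 34.5, lh = 75.9, wh = 55
lw + lh + wh = 165.4
SA = 2 * 165.4
SA = 330.8
330.8 in^2


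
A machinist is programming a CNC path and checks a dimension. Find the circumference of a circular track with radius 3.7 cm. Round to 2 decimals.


Shape: circle
Radius r = 3.7 cm
Formula: C = 2 * pi * r
C = 2 * pi * 3.7
C = 7.4 * pi
C = 23.25
23.25 cm


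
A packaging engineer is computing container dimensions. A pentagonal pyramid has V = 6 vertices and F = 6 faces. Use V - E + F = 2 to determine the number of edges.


Polyhedron: pentagonal pyramid
Euler's formula for convex polyhedra: V - E + F = 2
Given: V = 6 vertices and F = 6 faces
Solve for E:
E = V + F - 2 = 6 + 6 - 2 = 10
10 edges


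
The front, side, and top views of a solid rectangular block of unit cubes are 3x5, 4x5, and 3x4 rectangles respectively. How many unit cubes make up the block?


Orthographic views of a solid rectangular block:
Front view 3 x 5 -> length = 3, height = 5
Side view 4 x 5 -> width = 4, height = 5 (consistent)
Top view 3 x 4 -> confirms length = 3, width = 4
The block is 3 x 4 x 5.
Total unit cubes = 3 * 4 * 5 = 60
60 unit cubes


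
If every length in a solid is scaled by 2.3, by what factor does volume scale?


Linear scale factor k = 2.3
Rule: under a linear scaling by k, volumes scale by k^3.
k^3 = 2.3 * 2.3 * 2.3
k^3 = 5.29 * 2.3
k^3 = 12.167
Volume scales by a factor of 12.167.
12.167 (dimensionless)


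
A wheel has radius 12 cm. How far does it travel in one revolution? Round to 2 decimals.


Shape: circle
Radius r = 12 cm
Formula: C = 2 * pi * r
C = 2 * pi * 12
C = 24 * pi
C = 75.4
75.4 cm


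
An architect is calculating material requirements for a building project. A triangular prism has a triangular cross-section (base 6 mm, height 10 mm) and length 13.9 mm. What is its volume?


Shape: triangular prism
Triangle base = 6 mm, triangle height = 10 mm, prism length L = 13.9 mm
Formula: V = (1/2 * b * h_tri) * L
Cross-section area = 0.5 * 6 * 10 = 30
V = 30 * 13.9
V = 417
417 mm^3


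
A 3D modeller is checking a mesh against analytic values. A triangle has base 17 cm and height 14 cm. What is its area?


Shape: triangle
Base b = 17 cm, Height h = 14 cm
Formula: A = (1/2) * b * h
A = 0.5 * 17 * 14
A = 0.5 * 238
A = 119
119 cm^2


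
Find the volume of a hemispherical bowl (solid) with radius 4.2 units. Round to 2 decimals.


Shape: hemisphere (half of a sphere)
Radius r = 4.2 units
Formula: V = (1/2) * (4/3) * pi * r^3 = (2/3) * pi * r^3
r^3 = 74.088
(2/3) * 74.088 = 49.392
V = 49.392 * pi
V = 155.17
155.17 units^3


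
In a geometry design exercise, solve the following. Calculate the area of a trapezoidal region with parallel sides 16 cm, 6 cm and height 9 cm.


Shape: trapezoid
Parallel sides a = 16 cm, b = 6 cm; Height h = 9 cm
Formula: A = (a + b) * h / 2
a + b = 16 + 6 = 22
A = 22 * 9 / 2
A = 198 / 2
A = 99
99 cm^2


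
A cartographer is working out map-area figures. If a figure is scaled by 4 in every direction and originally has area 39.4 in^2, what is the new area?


Linear scale factor k = 4
Original area = 39.4 in^2
Rule: under a linear scaling by k, areas scale by k^2.
k^2 = 4^2 = 16
New area = 39.4 * 16
New area = 630.4
630.4 in^2


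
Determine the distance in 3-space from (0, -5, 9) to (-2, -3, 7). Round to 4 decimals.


3D distance between two points
P1 = (0, -5, 9), P2 = (-2, -3, 7)
Formula: d = sqrt((x2-x1)^2 + (y2-y1)^2 + (z2-z1)^2)
dx = -2 - 0 = -2
dy = -3 - -5 = 2
dz = 7 - 9 = -2
dx^2 + dy^2 + dz^2 = 4 + 4 + 4 = 12
d = sqrt(12)
d = 3.4641
3.4641 units


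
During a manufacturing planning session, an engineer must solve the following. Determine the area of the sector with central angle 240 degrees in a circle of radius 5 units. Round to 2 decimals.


Shape: circular sector
Radius r = 5 units, Angle = 240 degrees
Formula: A = (angle/360) * pi * r^2
r^2 = 25
Fraction of circle = 240/360
A = (240/360) * pi * 25
A = 16.666667 * pi
A = 52.36
52.36 units^2


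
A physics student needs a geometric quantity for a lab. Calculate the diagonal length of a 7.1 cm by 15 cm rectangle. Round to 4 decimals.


Shape: rectangle (diagonal via Pythagoras)
Sides: 7.1 cm and 15 cm
Formula: d = sqrt(l^2 + w^2)
l^2 = 50.41, w^2 = 225
l^2 + w^2 = 275.41
d = sqrt(275.41)
d = 16.5955
16.5955 cm


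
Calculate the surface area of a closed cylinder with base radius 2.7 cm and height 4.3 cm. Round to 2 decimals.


Shape: closed cylinder
Radius r = 2.7 cm, Height h = 4.3 cm
Formula: SA = 2*pi*r^2 + 2*pi*r*h = 2*pi*r*(r + h)
r + h = 7
2 * r * (r + h) = 2 * 2.7 * 7 = 37.8
SA = 37.8 * pi
SA = 118.75
118.75 cm^2


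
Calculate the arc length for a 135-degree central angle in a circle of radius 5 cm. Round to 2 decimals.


Shape: circular arc
Radius r = 5 cm, Angle = 135 degrees
Formula: L = (angle/360) * 2 * pi * r
2 * pi * r = 10 * pi
L = (135/360) * 10 * pi
L = 3.75 * pi
L = 11.78
11.78 cm


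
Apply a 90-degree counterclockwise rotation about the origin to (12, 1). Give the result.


Transformation: rotation about the origin
Original point: (12, 1)
Rule for 90 deg counterclockwise: (x, y) -> (-y, x)
Apply: (12, 1) -> (-1, 12)
(-1, 12)


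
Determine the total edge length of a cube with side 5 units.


Shape: cube
Side s = 5 units
A cube has 12 edges, all equal.
Formula: total edge length = 12 * s
Total = 12 * 5
Total = 60
60 units


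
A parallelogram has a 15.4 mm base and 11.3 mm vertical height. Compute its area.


Shape: parallelogram
Base b = 15.4 mm, Height h = 11.3 mm
Formula: A = b * h
A = 15.4 * 11.3
A = 174.02
174.02 mm^2


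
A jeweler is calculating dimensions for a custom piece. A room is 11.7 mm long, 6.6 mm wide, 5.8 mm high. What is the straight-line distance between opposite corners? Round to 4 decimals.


Shape: rectangular box (space diagonal)
l = 11.7 mm, w = 6.6 mm, h = 5.8 mm
Visualize: the diagonal of the base, then a right triangle with that diagonal and the height.
Formula: d = sqrt(l^2 + w^2 + h^2)
l^2 + w^2 + h^2 = 136.89 + 43.56 + 33.64 = 214.09
d = sqrt(214.09)
d = 14.6318
14.6318 mm


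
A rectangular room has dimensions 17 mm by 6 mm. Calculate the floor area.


Shape: rectangle
Length l = 17 mm, Width w = 6 mm
Formula: A = l * w
A = 17 * 6
A = 102
102 mm^2


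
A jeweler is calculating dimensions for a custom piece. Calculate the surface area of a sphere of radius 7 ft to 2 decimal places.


Shape: sphere
Radius r = 7 ft
Formula: SA = 4 * pi * r^2
r^2 = 49
SA = 4 * pi * 49
SA = 196 * pi
SA = 615.75
615.75 ft^2


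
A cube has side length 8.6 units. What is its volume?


Shape: cube
Side s = 8.6 units
Formula: V = s^3
V = 8.6 * 8.6 * 8.6
V = 73.96 * 8.6
V = 636.056
636.056 units^3


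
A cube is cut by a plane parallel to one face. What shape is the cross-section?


Solid: cube
Cutting plane: parallel to one face
Visualize the intersection of the plane with the solid's surface.
The boundary of the cut region is a square.
square


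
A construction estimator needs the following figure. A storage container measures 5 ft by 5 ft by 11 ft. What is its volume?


Shape: rectangular prism
l = 5 ft, w = 5 ft, h = 11 ft
Formula: V = l * w * h
V = 5 * 5 * 11
V = 25 * 11
V = 275
275 ft^3


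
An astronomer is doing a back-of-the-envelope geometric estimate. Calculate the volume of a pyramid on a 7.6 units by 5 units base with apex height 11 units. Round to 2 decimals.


Shape: rectangular pyramid
Base: 7.6 units x 5 units, Height h = 11 units
Formula: V = (1/3) * base_area * h
base_area = 7.6 * 5 = 38
base_area * h = 38 * 11 = 418
V = 418 / 3
V = 139.33
139.33 units^3


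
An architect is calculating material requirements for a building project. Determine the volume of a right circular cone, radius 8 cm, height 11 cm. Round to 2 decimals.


Shape: cone
Radius r = 8 cm, Height h = 11 cm
Formula: V = (1/3) * pi * r^2 * h
r^2 = 64
pi * r^2 * h = pi * 64 * 11 = 704 * pi
V = 704 * pi / 3
V = 737.23
737.23 cm^3


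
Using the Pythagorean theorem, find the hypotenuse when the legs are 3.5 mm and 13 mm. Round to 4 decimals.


Shape: right triangle
Legs a = 3.5 mm, b = 13 mm
Formula: c = sqrt(a^2 + b^2)
a^2 = 12.25, b^2 = 169
a^2 + b^2 = 181.25
c = sqrt(181.25)
c = 13.4629
13.4629 mm


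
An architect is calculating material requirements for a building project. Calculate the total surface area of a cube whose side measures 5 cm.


Shape: cube
Side s = 5 cm
A cube has 6 square faces.
Formula: SA = 6 * s^2
s^2 = 25
SA = 6 * 25
SA = 150
150 cm^2


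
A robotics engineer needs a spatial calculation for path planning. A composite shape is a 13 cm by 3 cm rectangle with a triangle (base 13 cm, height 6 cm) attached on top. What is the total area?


Composite shape: rectangle + triangle
Rectangle area = 13 * 3 = 39
Triangle area = 0.5 * 13 * 6 = 39
Total = 39 + 39
Total = 78
78 cm^2


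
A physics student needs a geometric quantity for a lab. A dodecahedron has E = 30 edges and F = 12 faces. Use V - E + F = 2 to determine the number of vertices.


Polyhedron: dodecahedron
Euler's formula for convex polyhedra: V - E + F = 2
Given: E = 30 edges and F = 12 faces
Solve for V:
V = 2 + E - F = 2 + 30 - 12 = 20
20 vertices


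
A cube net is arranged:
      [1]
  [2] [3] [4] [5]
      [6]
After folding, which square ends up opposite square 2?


Net: cross layout. Take square 3 as the base (bottom).
Fold the four squares in the horizontal row up around 3: 2 -> left, 4 -> right, 5 wraps to the top.
Fold 1 and 6 up from 3: 1 -> back, 6 -> front.
Opposite pairs are therefore: (1, 6), (2, 4), (3, 5).
Face 2 is opposite face 4.
face 4


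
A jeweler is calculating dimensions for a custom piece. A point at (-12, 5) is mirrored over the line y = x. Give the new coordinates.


Transformation: reflection
Original point: (-12, 5)
Rule for reflection over y = x: (x, y) -> (y, x)
Apply: (-12, 5) -> (5, -12)
(5, -12)


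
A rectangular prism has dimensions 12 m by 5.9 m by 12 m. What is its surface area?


Shape: rectangular prism
l = 12 m, w = 5.9 m, h = 12 m
Formula: SA = 2(lw + lh + wh)
lw = 70.8, lh = 144, wh = 70.8
lw + lh + wh = 285.6
SA = 2 * 285.6
SA = 571.2
571.2 m^2


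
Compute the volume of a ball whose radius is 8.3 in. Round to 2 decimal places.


Shape: sphere
Radius r = 8.3 in
Formula: V = (4/3) * pi * r^3
r^3 = 571.787
(4/3) * 571.787 = 762.382667
V = 762.382667 * pi
V = 2395.1
2395.1 in^3


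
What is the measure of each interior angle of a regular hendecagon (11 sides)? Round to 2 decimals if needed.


Shape: regular hendecagon (11 sides)
Formula: interior angle = (n - 2) * 180 / n
(n - 2) = 9
(n - 2) * 180 = 1620
angle = 1620 / 11
angle = 147.27
147.27 degrees


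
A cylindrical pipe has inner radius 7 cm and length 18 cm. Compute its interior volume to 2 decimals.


Shape: cylinder
Radius r = 7 cm, Height h = 18 cm
Formula: V = pi * r^2 * h
r^2 = 49
V = pi * 49 * 18
V = 882 * pi
V = 2770.88
2770.88 cm^3


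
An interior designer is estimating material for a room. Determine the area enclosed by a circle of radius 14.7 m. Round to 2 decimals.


Shape: circle
Radius r = 14.7 m
Formula: A = pi * r^2
r^2 = 14.7^2 = 216.09
A = pi * 216.09
A = 678.87
678.87 m^2


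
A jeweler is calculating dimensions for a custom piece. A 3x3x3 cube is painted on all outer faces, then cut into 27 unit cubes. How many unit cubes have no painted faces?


Large cube: 3 x 3 x 3, cut into unit cubes.
n = 3, so n - 2 = 1
Unpainted cubes form the interior (n - 2)^3 block.
(n - 2)^3 = 1^3 = 1
1 unit cubes


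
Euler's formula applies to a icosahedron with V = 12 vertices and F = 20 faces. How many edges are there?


Polyhedron: icosahedron
Euler's formula for convex polyhedra: V - E + F = 2
Given: V = 12 vertices and F = 20 faces
Solve for E:
E = V + F - 2 = 12 + 20 - 2 = 30
30 edges


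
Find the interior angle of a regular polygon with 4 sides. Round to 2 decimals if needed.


Shape: regular square (4 sides)
Formula: interior angle = (n - 2) * 180 / n
(n - 2) = 2
(n - 2) * 180 = 360
angle = 360 / 4
angle = 90
90 degrees


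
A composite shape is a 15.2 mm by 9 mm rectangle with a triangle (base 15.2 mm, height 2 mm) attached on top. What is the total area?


Composite shape: rectangle + triangle
Rectangle area = 15.2 * 9 = 136.8
Triangle area = 0.5 * 15.2 * 2 = 15.2
Total = 136.8 + 15.2
Total = 152
152 mm^2


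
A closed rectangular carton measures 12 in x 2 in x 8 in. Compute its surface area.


Shape: rectangular prism
l = 12 in, w = 2 in, h = 8 in
Formula: SA = 2(lw + lh + wh)
lw = 24, lh = 96, wh = 16
lw + lh + wh = 136
SA = 2 * 136
SA = 272
272 in^2


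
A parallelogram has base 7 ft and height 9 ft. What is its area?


Shape: parallelogram
Base b = 7 ft, Height h = 9 ft
Formula: A = b * h
A = 7 * 9
A = 63
63 ft^2


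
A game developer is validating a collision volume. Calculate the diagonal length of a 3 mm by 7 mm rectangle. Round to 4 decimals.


Shape: rectangle (diagonal via Pythagoras)
Sides: 3 mm and 7 mm
Formula: d = sqrt(l^2 + w^2)
l^2 = 9, w^2 = 49
l^2 + w^2 = 58
d = sqrt(58)
d = 7.6158
7.6158 mm


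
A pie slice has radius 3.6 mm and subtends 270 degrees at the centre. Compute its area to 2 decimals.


Shape: circular sector
Radius r = 3.6 mm, Angle = 270 degrees
Formula: A = (angle/360) * pi * r^2
r^2 = 12.96
Fraction of circle = 270/360
A = (270/360) * pi * 12.96
A = 9.72 * pi
A = 30.54
30.54 mm^2


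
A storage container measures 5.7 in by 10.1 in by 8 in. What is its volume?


Shape: rectangular prism
l = 5.7 in, w = 10.1 in, h = 8 in
Formula: V = l * w * h
V = 5.7 * 10.1 * 8
V = 57.57 * 8
V = 460.56
460.56 in^3


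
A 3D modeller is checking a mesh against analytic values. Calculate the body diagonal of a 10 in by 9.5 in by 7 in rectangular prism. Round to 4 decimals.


Shape: rectangular box (space diagonal)
l = 10 in, w = 9.5 in, h = 7 in
Visualize: the diagonal of the base, then a right triangle with that diagonal and the height.
Formula: d = sqrt(l^2 + w^2 + h^2)
l^2 + w^2 + h^2 = 100 + 90.25 + 49 = 239.25
d = sqrt(239.25)
d = 15.4677
15.4677 in


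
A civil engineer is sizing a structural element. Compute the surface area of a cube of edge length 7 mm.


Shape: cube
Side s = 7 mm
A cube has 6 square faces.
Formula: SA = 6 * s^2
s^2 = 49
SA = 6 * 49
SA = 294
294 mm^2


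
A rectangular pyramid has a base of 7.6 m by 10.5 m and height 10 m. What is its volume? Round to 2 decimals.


Shape: rectangular pyramid
Base: 7.6 m x 10.5 m, Height h = 10 m
Formula: V = (1/3) * base_area * h
base_area = 7.6 * 10.5 = 79.8
base_area * h = 79.8 * 10 = 798
V = 798 / 3
V = 266
266 m^3


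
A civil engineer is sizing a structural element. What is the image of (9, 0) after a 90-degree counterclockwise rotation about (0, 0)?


Transformation: rotation about the origin
Original point: (9, 0)
Rule for 90 deg counterclockwise: (x, y) -> (-y, x)
Apply: (9, 0) -> (0, 9)
(0, 9)


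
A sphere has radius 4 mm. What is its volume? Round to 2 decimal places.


Shape: sphere
Radius r = 4 mm
Formula: V = (4/3) * pi * r^3
r^3 = 64
(4/3) * 64 = 85.333333
V = 85.333333 * pi
V = 268.08
268.08 mm^3


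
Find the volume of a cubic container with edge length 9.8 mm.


Shape: cube
Side s = 9.8 mm
Formula: V = s^3
V = 9.8 * 9.8 * 9.8
V = 96.04 * 9.8
V = 941.192
941.192 mm^3


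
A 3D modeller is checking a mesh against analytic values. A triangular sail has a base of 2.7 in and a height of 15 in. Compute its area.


Shape: triangle
Base b = 2.7 in, Height h = 15 in
Formula: A = (1/2) * b * h
A = 0.5 * 2.7 * 15
A = 0.5 * 40.5
A = 20.25
20.25 in^2


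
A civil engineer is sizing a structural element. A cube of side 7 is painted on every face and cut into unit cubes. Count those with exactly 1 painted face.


Large cube: 7 x 7 x 7, cut into unit cubes.
n = 7, so n - 2 = 5
Cubes with 1 painted face lie in the interior of each face.
A cube has 6 faces; each contributes (n - 2)^2 = 25 such cubes.
Count = 6 * 25 = 150
150 unit cubes


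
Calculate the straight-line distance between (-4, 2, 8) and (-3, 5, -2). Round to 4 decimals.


3D distance between two points
P1 = (-4, 2, 8), P2 = (-3, 5, -2)
Formula: d = sqrt((x2-x1)^2 + (y2-y1)^2 + (z2-z1)^2)
dx = -3 - -4 = 1
dy = 5 - 2 = 3
dz = -2 - 8 = -10
dx^2 + dy^2 + dz^2 = 1 + 9 + 100 = 110
d = sqrt(110)
d = 10.4881
10.4881 units


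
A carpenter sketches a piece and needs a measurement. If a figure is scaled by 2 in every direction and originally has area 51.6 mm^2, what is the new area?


Linear scale factor k = 2
Original area = 51.6 mm^2
Rule: under a linear scaling by k, areas scale by k^2.
k^2 = 2^2 = 4
New area = 51.6 * 4
New area = 206.4
206.4 mm^2


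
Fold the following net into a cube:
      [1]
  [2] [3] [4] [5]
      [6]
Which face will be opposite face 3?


Net: cross layout. Take square 3 as the base (bottom).
Fold the four squares in the horizontal row up around 3: 2 -> left, 4 -> right, 5 wraps to the top.
Fold 1 and 6 up from 3: 1 -> back, 6 -> front.
Opposite pairs are therefore: (1, 6), (2, 4), (3, 5).
Face 3 is opposite face 5.
face 5


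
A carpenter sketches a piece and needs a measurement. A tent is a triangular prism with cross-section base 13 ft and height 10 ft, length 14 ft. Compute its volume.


Shape: triangular prism
Triangle base = 13 ft, triangle height = 10 ft, prism length L = 14 ft
Formula: V = (1/2 * b * h_tri) * L
Cross-section area = 0.5 * 13 * 10 = 65
V = 65 * 14
V = 910
910 ft^3


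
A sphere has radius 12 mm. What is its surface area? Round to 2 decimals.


Shape: sphere
Radius r = 12 mm
Formula: SA = 4 * pi * r^2
r^2 = 144
SA = 4 * pi * 144
SA = 576 * pi
SA = 1809.56
1809.56 mm^2


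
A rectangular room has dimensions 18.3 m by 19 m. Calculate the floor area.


Shape: rectangle
Length l = 18.3 m, Width w = 19 m
Formula: A = l * w
A = 18.3 * 19
A = 347.7
347.7 m^2


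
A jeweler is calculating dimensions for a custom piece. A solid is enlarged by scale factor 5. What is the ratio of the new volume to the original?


Linear scale factor k = 5
Rule: under a linear scaling by k, volumes scale by k^3.
k^3 = 5 * 5 * 5
k^3 = 25 * 5
k^3 = 125
Volume scales by a factor of 125.
125 (dimensionless)


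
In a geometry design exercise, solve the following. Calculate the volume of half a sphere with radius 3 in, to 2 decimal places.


Shape: hemisphere (half of a sphere)
Radius r = 3 in
Formula: V = (1/2) * (4/3) * pi * r^3 = (2/3) * pi * r^3
r^3 = 27
(2/3) * 27 = 18
V = 18 * pi
V = 56.55
56.55 in^3


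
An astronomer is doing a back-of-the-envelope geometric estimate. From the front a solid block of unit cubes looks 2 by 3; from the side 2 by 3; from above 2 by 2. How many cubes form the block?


Orthographic views of a solid rectangular block:
Front view 2 x 3 -> length = 2, height = 3
Side view 2 x 3 -> width = 2, height = 3 (consistent)
Top view 2 x 2 -> confirms length = 2, width = 2
The block is 2 x 2 x 3.
Total unit cubes = 2 * 2 * 3 = 12
12 unit cubes


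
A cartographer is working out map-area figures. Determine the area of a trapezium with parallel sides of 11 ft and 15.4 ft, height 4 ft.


Shape: trapezoid
Parallel sides a = 11 ft, b = 15.4 ft; Height h = 4 ft
Formula: A = (a + b) * h / 2
a + b = 11 + 15.4 = 26.4
A = 26.4 * 4 / 2
A = 105.6 / 2
A = 52.8
52.8 ft^2


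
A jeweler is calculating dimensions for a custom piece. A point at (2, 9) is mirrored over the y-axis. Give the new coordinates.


Transformation: reflection
Original point: (2, 9)
Rule for reflection over the y-axis: (x, y) -> (-x, y)
Apply: (2, 9) -> (-2, 9)
(-2, 9)


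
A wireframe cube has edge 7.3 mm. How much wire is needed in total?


Shape: cube
Side s = 7.3 mm
A cube has 12 edges, all equal.
Formula: total edge length = 12 * s
Total = 12 * 7.3
Total = 87.6
87.6 mm


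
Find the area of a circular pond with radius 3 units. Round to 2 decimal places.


Shape: circle
Radius r = 3 units
Formula: A = pi * r^2
r^2 = 3^2 = 9
A = pi * 9
A = 28.27
28.27 units^2


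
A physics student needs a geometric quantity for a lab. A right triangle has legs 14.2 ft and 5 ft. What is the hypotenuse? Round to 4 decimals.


Shape: right triangle
Legs a = 14.2 ft, b = 5 ft
Formula: c = sqrt(a^2 + b^2)
a^2 = 201.64, b^2 = 25
a^2 + b^2 = 226.64
c = sqrt(226.64)
c = 15.0546
15.0546 ft


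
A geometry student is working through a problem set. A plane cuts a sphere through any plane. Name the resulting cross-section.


Solid: sphere
Cutting plane: through any plane
Visualize the intersection of the plane with the solid's surface.
The boundary of the cut region is a circle.
circle


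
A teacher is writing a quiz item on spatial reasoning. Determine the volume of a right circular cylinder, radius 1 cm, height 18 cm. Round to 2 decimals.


Shape: cylinder
Radius r = 1 cm, Height h = 18 cm
Formula: V = pi * r^2 * h
r^2 = 1
V = pi * 1 * 18
V = 18 * pi
V = 56.55
56.55 cm^3


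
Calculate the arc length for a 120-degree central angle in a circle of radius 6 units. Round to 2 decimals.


Shape: circular arc
Radius r = 6 units, Angle = 120 degrees
Formula: L = (angle/360) * 2 * pi * r
2 * pi * r = 12 * pi
L = (120/360) * 12 * pi
L = 4 * pi
L = 12.57
12.57 units


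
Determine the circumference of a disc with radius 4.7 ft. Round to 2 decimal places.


Shape: circle
Radius r = 4.7 ft
Formula: C = 2 * pi * r
C = 2 * pi * 4.7
C = 9.4 * pi
C = 29.53
29.53 ft


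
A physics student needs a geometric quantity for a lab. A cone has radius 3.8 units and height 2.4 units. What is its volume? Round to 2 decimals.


Shape: cone
Radius r = 3.8 units, Height h = 2.4 units
Formula: V = (1/3) * pi * r^2 * h
r^2 = 14.44
pi * r^2 * h = pi * 14.44 * 2.4 = 34.656 * pi
V = 34.656 * pi / 3
V = 36.29
36.29 units^3


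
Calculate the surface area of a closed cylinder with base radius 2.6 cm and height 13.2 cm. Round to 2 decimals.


Shape: closed cylinder
Radius r = 2.6 cm, Height h = 13.2 cm
Formula: SA = 2*pi*r^2 + 2*pi*r*h = 2*pi*r*(r + h)
r + h = 15.8
2 * r * (r + h) = 2 * 2.6 * 15.8 = 82.16
SA = 82.16 * pi
SA = 258.11
258.11 cm^2


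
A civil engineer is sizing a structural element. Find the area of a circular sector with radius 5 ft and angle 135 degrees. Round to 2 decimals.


Shape: circular sector
Radius r = 5 ft, Angle = 135 degrees
Formula: A = (angle/360) * pi * r^2
r^2 = 25
Fraction of circle = 135/360
A = (135/360) * pi * 25
A = 9.375 * pi
A = 29.45
29.45 ft^2


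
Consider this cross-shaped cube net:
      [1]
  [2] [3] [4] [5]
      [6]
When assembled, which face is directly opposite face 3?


Net: cross layout. Take square 3 as the base (bottom).
Fold the four squares in the horizontal row up around 3: 2 -> left, 4 -> right, 5 wraps to the top.
Fold 1 and 6 up from 3: 1 -> back, 6 -> front.
Opposite pairs are therefore: (1, 6), (2, 4), (3, 5).
Face 3 is opposite face 5.
face 5


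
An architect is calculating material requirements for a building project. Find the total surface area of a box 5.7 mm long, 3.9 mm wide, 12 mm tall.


Shape: rectangular prism
l = 5.7 mm, w = 3.9 mm, h = 12 mm
Formula: SA = 2(lw + lh + wh)
lw = 22.23, lh = 68.4, wh = 46.8
lw + lh + wh = 137.43
SA = 2 * 137.43
SA = 274.86
274.86 mm^2


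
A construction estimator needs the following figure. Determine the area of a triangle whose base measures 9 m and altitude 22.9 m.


Shape: triangle
Base b = 9 m, Height h = 22.9 m
Formula: A = (1/2) * b * h
A = 0.5 * 9 * 22.9
A = 0.5 * 206.1
A = 103.05
103.05 m^2


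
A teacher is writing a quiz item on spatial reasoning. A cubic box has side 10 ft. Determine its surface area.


Shape: cube
Side s = 10 ft
A cube has 6 square faces.
Formula: SA = 6 * s^2
s^2 = 100
SA = 6 * 100
SA = 600
600 ft^2


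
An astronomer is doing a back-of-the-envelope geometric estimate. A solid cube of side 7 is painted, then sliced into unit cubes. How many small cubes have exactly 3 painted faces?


Large cube: 7 x 7 x 7, cut into unit cubes.
Cubes with 3 painted faces are at the corners. A cube always has 8 corners.
Count = 8
8 unit cubes


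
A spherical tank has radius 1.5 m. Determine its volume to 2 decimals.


Shape: sphere
Radius r = 1.5 m
Formula: V = (4/3) * pi * r^3
r^3 = 3.375
(4/3) * 3.375 = 4.5
V = 4.5 * pi
V = 14.14
14.14 m^3


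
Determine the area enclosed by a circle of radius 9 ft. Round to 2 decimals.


Shape: circle
Radius r = 9 ft
Formula: A = pi * r^2
r^2 = 9^2 = 81
A = pi * 81
A = 254.47
254.47 ft^2


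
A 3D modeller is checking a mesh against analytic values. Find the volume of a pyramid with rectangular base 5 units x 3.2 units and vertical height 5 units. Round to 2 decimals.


Shape: rectangular pyramid
Base: 5 units x 3.2 units, Height h = 5 units
Formula: V = (1/3) * base_area * h
base_area = 5 * 3.2 = 16
base_area * h = 16 * 5 = 80
V = 80 / 3
V = 26.67
26.67 units^3


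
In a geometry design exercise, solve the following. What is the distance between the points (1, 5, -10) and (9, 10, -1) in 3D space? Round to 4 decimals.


3D distance between two points
P1 = (1, 5, -10), P2 = (9, 10, -1)
Formula: d = sqrt((x2-x1)^2 + (y2-y1)^2 + (z2-z1)^2)
dx = 9 - 1 = 8
dy = 10 - 5 = 5
dz = -1 - -10 = 9
dx^2 + dy^2 + dz^2 = 64 + 25 + 81 = 170
d = sqrt(170)
d = 13.0384
13.0384 units


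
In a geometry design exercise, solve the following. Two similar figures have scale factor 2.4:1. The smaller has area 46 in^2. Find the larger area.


Linear scale factor k = 2.4
Original area = 46 in^2
Rule: under a linear scaling by k, areas scale by k^2.
k^2 = 2.4^2 = 5.76
New area = 46 * 5.76
New area = 264.96
264.96 in^2


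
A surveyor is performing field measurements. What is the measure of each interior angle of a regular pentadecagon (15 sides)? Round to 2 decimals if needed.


Shape: regular pentadecagon (15 sides)
Formula: interior angle = (n - 2) * 180 / n
(n - 2) = 13
(n - 2) * 180 = 2340
angle = 2340 / 15
angle = 156
156 degrees


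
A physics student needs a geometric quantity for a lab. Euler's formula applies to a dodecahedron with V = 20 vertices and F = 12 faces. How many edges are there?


Polyhedron: dodecahedron
Euler's formula for convex polyhedra: V - E + F = 2
Given: V = 20 vertices and F = 12 faces
Solve for E:
E = V + F - 2 = 20 + 12 - 2 = 30
30 edges


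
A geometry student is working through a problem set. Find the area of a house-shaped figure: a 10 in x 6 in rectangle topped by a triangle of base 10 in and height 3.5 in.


Composite shape: rectangle + triangle
Rectangle area = 10 * 6 = 60
Triangle area = 0.5 * 10 * 3.5 = 17.5
Total = 60 + 17.5
Total = 77.5
77.5 in^2


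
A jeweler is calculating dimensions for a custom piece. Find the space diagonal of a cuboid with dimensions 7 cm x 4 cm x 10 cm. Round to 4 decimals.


Shape: rectangular box (space diagonal)
l = 7 cm, w = 4 cm, h = 10 cm
Visualize: the diagonal of the base, then a right triangle with that diagonal and the height.
Formula: d = sqrt(l^2 + w^2 + h^2)
l^2 + w^2 + h^2 = 49 + 16 + 100 = 165
d = sqrt(165)
d = 12.8452
12.8452 cm


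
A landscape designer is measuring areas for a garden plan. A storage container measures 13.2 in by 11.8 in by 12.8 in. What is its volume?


Shape: rectangular prism
l = 13.2 in, w = 11.8 in, h = 12.8 in
Formula: V = l * w * h
V = 13.2 * 11.8 * 12.8
V = 155.76 * 12.8
V = 1993.728
1993.728 in^3


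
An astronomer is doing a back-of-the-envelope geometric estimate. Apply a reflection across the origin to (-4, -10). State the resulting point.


Transformation: reflection
Original point: (-4, -10)
Rule for reflection through the origin: (x, y) -> (-x, -y)
Apply: (-4, -10) -> (4, 10)
(4, 10)


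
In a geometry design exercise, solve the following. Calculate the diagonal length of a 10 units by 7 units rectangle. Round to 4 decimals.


Shape: rectangle (diagonal via Pythagoras)
Sides: 10 units and 7 units
Formula: d = sqrt(l^2 + w^2)
l^2 = 100, w^2 = 49
l^2 + w^2 = 149
d = sqrt(149)
d = 12.2066
12.2066 units


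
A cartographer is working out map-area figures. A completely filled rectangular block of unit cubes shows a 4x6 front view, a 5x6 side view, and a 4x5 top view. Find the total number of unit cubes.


Orthographic views of a solid rectangular block:
Front view 4 x 6 -> length = 4, height = 6
Side view 5 x 6 -> width = 5, height = 6 (consistent)
Top view 4 x 5 -> confirms length = 4, width = 5
The block is 4 x 5 x 6.
Total unit cubes = 4 * 5 * 6 = 120
120 unit cubes


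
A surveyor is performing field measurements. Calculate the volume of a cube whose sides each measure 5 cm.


Shape: cube
Side s = 5 cm
Formula: V = s^3
V = 5 * 5 * 5
V = 25 * 5
V = 125
125 cm^3


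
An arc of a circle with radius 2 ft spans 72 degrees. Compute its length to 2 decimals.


Shape: circular arc
Radius r = 2 ft, Angle = 72 degrees
Formula: L = (angle/360) * 2 * pi * r
2 * pi * r = 4 * pi
L = (72/360) * 4 * pi
L = 0.8 * pi
L = 2.51
2.51 ft


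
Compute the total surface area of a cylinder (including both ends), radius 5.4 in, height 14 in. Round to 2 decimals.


Shape: closed cylinder
Radius r = 5.4 in, Height h = 14 in
Formula: SA = 2*pi*r^2 + 2*pi*r*h = 2*pi*r*(r + h)
r + h = 19.4
2 * r * (r + h) = 2 * 5.4 * 19.4 = 209.52
SA = 209.52 * pi
SA = 658.23
658.23 in^2


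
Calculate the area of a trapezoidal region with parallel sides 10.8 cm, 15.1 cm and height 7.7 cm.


Shape: trapezoid
Parallel sides a = 10.8 cm, b = 15.1 cm; Height h = 7.7 cm
Formula: A = (a + b) * h / 2
a + b = 10.8 + 15.1 = 25.9
A = 25.9 * 7.7 / 2
A = 199.43 / 2
A = 99.715
99.715 cm^2


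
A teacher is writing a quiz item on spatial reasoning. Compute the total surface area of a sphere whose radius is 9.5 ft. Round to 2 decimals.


Shape: sphere
Radius r = 9.5 ft
Formula: SA = 4 * pi * r^2
r^2 = 90.25
SA = 4 * pi * 90.25
SA = 361 * pi
SA = 1134.11
1134.11 ft^2


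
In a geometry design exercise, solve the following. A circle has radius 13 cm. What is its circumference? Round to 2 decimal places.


Shape: circle
Radius r = 13 cm
Formula: C = 2 * pi * r
C = 2 * pi * 13
C = 26 * pi
C = 81.68
81.68 cm


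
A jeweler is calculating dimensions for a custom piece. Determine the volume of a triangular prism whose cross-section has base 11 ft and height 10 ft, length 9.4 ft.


Shape: triangular prism
Triangle base = 11 ft, triangle height = 10 ft, prism length L = 9.4 ft
Formula: V = (1/2 * b * h_tri) * L
Cross-section area = 0.5 * 11 * 10 = 55
V = 55 * 9.4
V = 517
517 ft^3


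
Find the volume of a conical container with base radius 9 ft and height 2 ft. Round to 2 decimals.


Shape: cone
Radius r = 9 ft, Height h = 2 ft
Formula: V = (1/3) * pi * r^2 * h
r^2 = 81
pi * r^2 * h = pi * 81 * 2 = 162 * pi
V = 162 * pi / 3
V = 169.65
169.65 ft^3


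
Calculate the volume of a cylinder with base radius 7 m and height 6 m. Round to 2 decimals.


Shape: cylinder
Radius r = 7 m, Height h = 6 m
Formula: V = pi * r^2 * h
r^2 = 49
V = pi * 49 * 6
V = 294 * pi
V = 923.63
923.63 m^3


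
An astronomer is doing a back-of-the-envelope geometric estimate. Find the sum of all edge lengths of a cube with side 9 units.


Shape: cube
Side s = 9 units
A cube has 12 edges, all equal.
Formula: total edge length = 12 * s
Total = 12 * 9
Total = 108
108 units


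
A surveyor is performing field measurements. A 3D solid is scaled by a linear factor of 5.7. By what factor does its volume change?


Linear scale factor k = 5.7
Rule: under a linear scaling by k, volumes scale by k^3.
k^3 = 5.7 * 5.7 * 5.7
k^3 = 32.49 * 5.7
k^3 = 185.193
Volume scales by a factor of 185.193.
185.193 (dimensionless)


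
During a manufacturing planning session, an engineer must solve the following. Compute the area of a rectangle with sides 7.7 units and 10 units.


Shape: rectangle
Length l = 7.7 units, Width w = 10 units
Formula: A = l * w
A = 7.7 * 10
A = 77
77 units^2


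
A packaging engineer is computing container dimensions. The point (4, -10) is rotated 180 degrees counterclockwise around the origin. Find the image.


Transformation: rotation about the origin
Original point: (4, -10)
Rule for 180 deg: (x, y) -> (-x, -y)
Apply: (4, -10) -> (-4, 10)
(-4, 10)


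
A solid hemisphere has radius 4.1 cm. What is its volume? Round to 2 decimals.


Shape: hemisphere (half of a sphere)
Radius r = 4.1 cm
Formula: V = (1/2) * (4/3) * pi * r^3 = (2/3) * pi * r^3
r^3 = 68.921
(2/3) * 68.921 = 45.947333
V = 45.947333 * pi
V = 144.35
144.35 cm^3


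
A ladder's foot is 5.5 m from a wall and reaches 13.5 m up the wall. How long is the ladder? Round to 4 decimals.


Shape: right triangle
Legs a = 5.5 m, b = 13.5 m
Formula: c = sqrt(a^2 + b^2)
a^2 = 30.25, b^2 = 182.25
a^2 + b^2 = 212.5
c = sqrt(212.5)
c = 14.5774
14.5774 m


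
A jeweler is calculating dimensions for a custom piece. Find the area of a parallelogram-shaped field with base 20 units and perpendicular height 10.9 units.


Shape: parallelogram
Base b = 20 units, Height h = 10.9 units
Formula: A = b * h
A = 20 * 10.9
A = 218
218 units^2


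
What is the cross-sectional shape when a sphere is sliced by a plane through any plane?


Solid: sphere
Cutting plane: through any plane
Visualize the intersection of the plane with the solid's surface.
The boundary of the cut region is a circle.
circle


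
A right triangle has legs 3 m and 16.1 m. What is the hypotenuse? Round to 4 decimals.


Shape: right triangle
Legs a = 3 m, b = 16.1 m
Formula: c = sqrt(a^2 + b^2)
a^2 = 9, b^2 = 259.21
a^2 + b^2 = 268.21
c = sqrt(268.21)
c = 16.3771
16.3771 m


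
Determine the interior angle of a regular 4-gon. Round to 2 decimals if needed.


Shape: regular square (4 sides)
Formula: interior angle = (n - 2) * 180 / n
(n - 2) = 2
(n - 2) * 180 = 360
angle = 360 / 4
angle = 90
90 degrees


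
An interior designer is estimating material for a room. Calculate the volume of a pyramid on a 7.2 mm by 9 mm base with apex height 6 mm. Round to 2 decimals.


Shape: rectangular pyramid
Base: 7.2 mm x 9 mm, Height h = 6 mm
Formula: V = (1/3) * base_area * h
base_area = 7.2 * 9 = 64.8
base_area * h = 64.8 * 6 = 388.8
V = 388.8 / 3
V = 129.6
129.6 mm^3


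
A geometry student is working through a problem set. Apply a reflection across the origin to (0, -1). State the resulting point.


Transformation: reflection
Original point: (0, -1)
Rule for reflection through the origin: (x, y) -> (-x, -y)
Apply: (0, -1) -> (0, 1)
(0, 1)


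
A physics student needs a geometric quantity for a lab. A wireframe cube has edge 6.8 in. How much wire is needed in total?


Shape: cube
Side s = 6.8 in
A cube has 12 edges, all equal.
Formula: total edge length = 12 * s
Total = 12 * 6.8
Total = 81.6
81.6 in


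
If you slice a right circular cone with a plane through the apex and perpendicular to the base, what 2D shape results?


Solid: right circular cone
Cutting plane: through the apex and perpendicular to the base
Visualize the intersection of the plane with the solid's surface.
The boundary of the cut region is a isosceles triangle.
isosceles triangle


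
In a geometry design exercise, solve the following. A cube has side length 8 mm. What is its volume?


Shape: cube
Side s = 8 mm
Formula: V = s^3
V = 8 * 8 * 8
V = 64 * 8
V = 512
512 mm^3


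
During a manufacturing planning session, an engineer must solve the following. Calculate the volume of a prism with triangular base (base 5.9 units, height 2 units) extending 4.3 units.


Shape: triangular prism
Triangle base = 5.9 units, triangle height = 2 units, prism length L = 4.3 units
Formula: V = (1/2 * b * h_tri) * L
Cross-section area = 0.5 * 5.9 * 2 = 5.9
V = 5.9 * 4.3
V = 25.37
25.37 units^3


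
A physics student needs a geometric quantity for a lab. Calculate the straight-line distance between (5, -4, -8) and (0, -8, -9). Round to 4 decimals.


3D distance between two points
P1 = (5, -4, -8), P2 = (0, -8, -9)
Formula: d = sqrt((x2-x1)^2 + (y2-y1)^2 + (z2-z1)^2)
dx = 0 - 5 = -5
dy = -8 - -4 = -4
dz = -9 - -8 = -1
dx^2 + dy^2 + dz^2 = 25 + 16 + 1 = 42
d = sqrt(42)
d = 6.4807
6.4807 units


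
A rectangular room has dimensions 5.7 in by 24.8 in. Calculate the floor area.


Shape: rectangle
Length l = 5.7 in, Width w = 24.8 in
Formula: A = l * w
A = 5.7 * 24.8
A = 141.36
141.36 in^2


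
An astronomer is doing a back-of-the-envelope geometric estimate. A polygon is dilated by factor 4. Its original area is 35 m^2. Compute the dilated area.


Linear scale factor k = 4
Original area = 35 m^2
Rule: under a linear scaling by k, areas scale by k^2.
k^2 = 4^2 = 16
New area = 35 * 16
New area = 560
560 m^2


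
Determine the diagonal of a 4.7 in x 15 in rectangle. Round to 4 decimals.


Shape: rectangle (diagonal via Pythagoras)
Sides: 4.7 in and 15 in
Formula: d = sqrt(l^2 + w^2)
l^2 = 22.09, w^2 = 225
l^2 + w^2 = 247.09
d = sqrt(247.09)
d = 15.7191
15.7191 in


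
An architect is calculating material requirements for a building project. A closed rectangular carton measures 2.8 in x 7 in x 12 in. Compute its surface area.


Shape: rectangular prism
l = 2.8 in, w = 7 in, h = 12 in
Formula: SA = 2(lw + lh + wh)
lw = 19.6, lh = 33.6, wh = 84
lw + lh + wh = 137.2
SA = 2 * 137.2
SA = 274.4
274.4 in^2


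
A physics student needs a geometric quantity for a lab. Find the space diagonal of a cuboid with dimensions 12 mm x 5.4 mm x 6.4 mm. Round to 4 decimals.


Shape: rectangular box (space diagonal)
l = 12 mm, w = 5.4 mm, h = 6.4 mm
Visualize: the diagonal of the base, then a right triangle with that diagonal and the height.
Formula: d = sqrt(l^2 + w^2 + h^2)
l^2 + w^2 + h^2 = 144 + 29.16 + 40.96 = 214.12
d = sqrt(214.12)
d = 14.6328
14.6328 mm


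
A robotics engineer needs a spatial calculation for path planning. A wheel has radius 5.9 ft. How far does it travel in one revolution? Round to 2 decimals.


Shape: circle
Radius r = 5.9 ft
Formula: C = 2 * pi * r
C = 2 * pi * 5.9
C = 11.8 * pi
C = 37.07
37.07 ft


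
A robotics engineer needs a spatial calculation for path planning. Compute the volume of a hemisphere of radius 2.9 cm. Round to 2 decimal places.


Shape: hemisphere (half of a sphere)
Radius r = 2.9 cm
Formula: V = (1/2) * (4/3) * pi * r^3 = (2/3) * pi * r^3
r^3 = 24.389
(2/3) * 24.389 = 16.259333
V = 16.259333 * pi
V = 51.08
51.08 cm^3


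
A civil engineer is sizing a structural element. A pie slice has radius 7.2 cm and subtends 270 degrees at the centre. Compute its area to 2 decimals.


Shape: circular sector
Radius r = 7.2 cm, Angle = 270 degrees
Formula: A = (angle/360) * pi * r^2
r^2 = 51.84
Fraction of circle = 270/360
A = (270/360) * pi * 51.84
A = 38.88 * pi
A = 122.15
122.15 cm^2


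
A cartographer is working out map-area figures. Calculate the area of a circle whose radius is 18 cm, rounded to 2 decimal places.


Shape: circle
Radius r = 18 cm
Formula: A = pi * r^2
r^2 = 18^2 = 324
A = pi * 324
A = 1017.88
1017.88 cm^2


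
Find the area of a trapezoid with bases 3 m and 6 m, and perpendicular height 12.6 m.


Shape: trapezoid
Parallel sides a = 3 m, b = 6 m; Height h = 12.6 m
Formula: A = (a + b) * h / 2
a + b = 3 + 6 = 9
A = 9 * 12.6 / 2
A = 113.4 / 2
A = 56.7
56.7 m^2


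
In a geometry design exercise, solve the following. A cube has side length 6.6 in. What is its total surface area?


Shape: cube
Side s = 6.6 in
A cube has 6 square faces.
Formula: SA = 6 * s^2
s^2 = 43.56
SA = 6 * 43.56
SA = 261.36
261.36 in^2


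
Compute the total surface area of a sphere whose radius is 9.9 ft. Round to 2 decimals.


Shape: sphere
Radius r = 9.9 ft
Formula: SA = 4 * pi * r^2
r^2 = 98.01
SA = 4 * pi * 98.01
SA = 392.04 * pi
SA = 1231.63
1231.63 ft^2
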